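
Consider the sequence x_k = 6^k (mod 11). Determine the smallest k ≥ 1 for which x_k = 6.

1

x_0 = 1, x_1 = 6, x_2 = 3, x_3 = 7, x_4 = 9, x_5 = 10, x_6 = 5, x_7 = 8, x_8 = 4, x_9 = 2, x_{10} = 1.
The sequence repeats with period 10.
The value 6 first appears (with k ≥ 1) at x_1.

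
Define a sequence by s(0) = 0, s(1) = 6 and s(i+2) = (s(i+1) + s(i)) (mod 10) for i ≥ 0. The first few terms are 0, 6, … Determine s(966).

8

s(0) = 0, s(1) = 6, s(2) = 6, s(3) = 2, s(4) = 8, s(5) = 0, s(6) = 8, s(7) = 8, s(8) = 6, s(9) = 4, s(10) = 0, s(11) = 4, s(12) = 4, s(13) = 8, s(14) = 2, s(15) = 0, s(16) = 2, s(17) = 2, s(18) = 4, s(19) = 6, s(20) = 0, s(21) = 6.
The sequence repeats with period 20.
(966 - 0) mod 20 = 6, so s(966) = s(6) = 8.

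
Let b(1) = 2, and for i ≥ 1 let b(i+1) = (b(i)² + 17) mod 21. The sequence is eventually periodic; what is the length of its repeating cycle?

We have b(1) = 2,  b(2) = 0,  b(3) = 17,  b(4) = 12,  b(5) = 14,  b(6) = 3,  b(7) = 5,  b(8) = 0.
Since b(8) = b(2) = 0, the sequence is eventually periodic: after a pre-period of length 1 it cycles with period 6.

6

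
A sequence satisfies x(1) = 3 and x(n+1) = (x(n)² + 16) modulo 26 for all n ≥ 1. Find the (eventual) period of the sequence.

5

We have x(1) = 3,  x(2) = 25,  x(3) = 17,  x(4) = 19,  x(5) = 13,  x(6) = 3.
The sequence repeats with period 5.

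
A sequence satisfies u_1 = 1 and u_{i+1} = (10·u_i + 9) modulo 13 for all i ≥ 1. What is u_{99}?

Computing terms: u_1 = 1; u_2 = 6; u_3 = 4; u_4 = 10; u_5 = 5; u_6 = 7; u_7 = 1.
Since u_7 = u_1 = 1, the sequence is periodic with period 6.
So u_{99} = u_{1 + ((99-1) mod 6)} = u_3 = 4.

4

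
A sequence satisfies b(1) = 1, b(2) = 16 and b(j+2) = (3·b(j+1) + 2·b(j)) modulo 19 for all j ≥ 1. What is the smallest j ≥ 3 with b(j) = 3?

Computing terms: b(1) = 1; b(2) = 16; b(3) = 12; b(4) = 11; b(5) = 0; b(6) = 3; b(7) = 9; b(8) = 14; b(9) = 3; b(10) = 18; b(11) = 3; b(12) = 7; b(13) = 8; b(14) = 0; b(15) = 16; b(16) = 10; b(17) = 5; b(18) = 16; b(19) = 1; b(20) = 16.
Since (b(19), b(20)) = (b(1), b(2)) = (1, 16) (two consecutive terms determine the rest), the sequence is periodic with period 18.
The value 3 first appears (with j ≥ 3) at b(6).

6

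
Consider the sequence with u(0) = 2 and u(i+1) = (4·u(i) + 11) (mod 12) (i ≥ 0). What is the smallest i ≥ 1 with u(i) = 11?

3

Computing terms: u(0) = 2; u(1) = 7; u(2) = 3; u(3) = 11; u(4) = 7.
Since u(4) = u(1) = 7, the sequence is eventually periodic: after a pre-period of length 1 it cycles with period 3.
The value 11 first appears (with i ≥ 1) at u(3).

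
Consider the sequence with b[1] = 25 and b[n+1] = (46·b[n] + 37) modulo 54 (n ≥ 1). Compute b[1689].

3

Computing terms: b[1] = 25; b[2] = 53; b[3] = 45; b[4] = 1; b[5] = 29; b[6] = 21; b[7] = 31; b[8] = 5; b[9] = 51; b[10] = 7; b[11] = 35; b[12] = 27; b[13] = 37; b[14] = 11; b[15] = 3; b[16] = 13; b[17] = 41; b[18] = 33; b[19] = 43; b[20] = 17; b[21] = 9; b[22] = 19; b[23] = 47; b[24] = 39; b[25] = 49; b[26] = 23; b[27] = 15; b[28] = 25.
The sequence repeats with period 27.
(1689 - 1) mod 27 = 14, so b[1689] = b[15] = 3.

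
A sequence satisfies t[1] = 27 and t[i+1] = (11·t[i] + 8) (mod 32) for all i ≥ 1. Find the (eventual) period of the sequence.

8

Listing terms: t[1] = 27,  t[2] = 17,  t[3] = 3,  t[4] = 9,  t[5] = 11,  t[6] = 1,  t[7] = 19,  t[8] = 25,  t[9] = 27.
The sequence repeats with period 8.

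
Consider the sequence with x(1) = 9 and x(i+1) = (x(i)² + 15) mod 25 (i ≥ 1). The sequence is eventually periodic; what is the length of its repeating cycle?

x(1) = 9,  x(2) = 21,  x(3) = 6,  x(4) = 1,  x(5) = 16,  x(6) = 21.
Since x(6) = x(2) = 21, the sequence is eventually periodic: after a pre-period of length 1 it cycles with period 4.

4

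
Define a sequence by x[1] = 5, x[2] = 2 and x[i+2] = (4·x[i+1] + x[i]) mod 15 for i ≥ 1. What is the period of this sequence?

We have x[1] = 5; x[2] = 2; x[3] = 13; x[4] = 9; x[5] = 4; x[6] = 10; x[7] = 14; x[8] = 6; x[9] = 8; x[10] = 8; x[11] = 10; x[12] = 3; x[13] = 7; x[14] = 1; x[15] = 11; x[16] = 0; x[17] = 11; x[18] = 14; x[19] = 7; x[20] = 12; x[21] = 10; x[22] = 7; x[23] = 8; x[24] = 9; x[25] = 14; x[26] = 5; x[27] = 4; x[28] = 6; x[29] = 13; x[30] = 13; x[31] = 5; x[32] = 3; x[33] = 2; x[34] = 11; x[35] = 1; x[36] = 0; x[37] = 1; x[38] = 4; x[39] = 2; x[40] = 12; x[41] = 5; x[42] = 2.
Since (x[41], x[42]) = (x[1], x[2]) = (5, 2) (two consecutive terms determine the rest), the sequence is periodic with period 40.

40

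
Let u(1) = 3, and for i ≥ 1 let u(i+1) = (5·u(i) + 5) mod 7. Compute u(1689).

0

u(1) = 3; u(2) = 6; u(3) = 0; u(4) = 5; u(5) = 2; u(6) = 1; u(7) = 3.
Since u(7) = u(1) = 3, the sequence is periodic with period 6.
(1689 - 1) mod 6 = 2, so u(1689) = u(3) = 0.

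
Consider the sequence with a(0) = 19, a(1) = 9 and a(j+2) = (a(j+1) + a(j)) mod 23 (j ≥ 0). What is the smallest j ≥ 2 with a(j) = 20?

12

Computing terms: a(0) = 19; a(1) = 9; a(2) = 5; a(3) = 14; a(4) = 19; a(5) = 10; a(6) = 6; a(7) = 16; a(8) = 22; a(9) = 15; a(10) = 14; a(11) = 6; a(12) = 20; a(13) = 3; a(14) = 0; a(15) = 3; a(16) = 3; a(17) = 6; a(18) = 9; a(19) = 15; a(20) = 1; a(21) = 16; a(22) = 17; a(23) = 10; a(24) = 4; a(25) = 14; a(26) = 18; a(27) = 9; a(28) = 4; a(29) = 13; a(30) = 17; a(31) = 7; a(32) = 1; a(33) = 8; a(34) = 9; a(35) = 17; a(36) = 3; a(37) = 20; a(38) = 0; a(39) = 20; a(40) = 20; a(41) = 17; a(42) = 14; a(43) = 8; a(44) = 22; a(45) = 7; a(46) = 6; a(47) = 13; a(48) = 19; a(49) = 9.
Since (a(48), a(49)) = (a(0), a(1)) = (19, 9) (two consecutive terms determine the rest), the sequence is periodic with period 48.
The value 20 first appears (with j ≥ 2) at a(12).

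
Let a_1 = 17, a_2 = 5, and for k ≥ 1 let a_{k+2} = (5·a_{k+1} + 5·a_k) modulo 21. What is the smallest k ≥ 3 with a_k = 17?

Listing terms: a_1 = 17, a_2 = 5, a_3 = 5, a_4 = 8, a_5 = 2, a_6 = 8, a_7 = 8, a_8 = 17, a_9 = 20, a_{10} = 17, a_{11} = 17, a_{12} = 2, a_{13} = 11, a_{14} = 2, a_{15} = 2, a_{16} = 20, a_{17} = 5, a_{18} = 20, a_{19} = 20, a_{20} = 11, a_{21} = 8, a_{22} = 11, a_{23} = 11, a_{24} = 5, a_{25} = 17, a_{26} = 5.
The sequence repeats with period 24.
The value 17 first appears (with k ≥ 3) at a_8.

8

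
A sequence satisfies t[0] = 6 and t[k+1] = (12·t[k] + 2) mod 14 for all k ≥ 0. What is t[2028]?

t[0] = 6,  t[1] = 4,  t[2] = 8,  t[3] = 0,  t[4] = 2,  t[5] = 12,  t[6] = 6.
Since t[6] = t[0] = 6, the sequence is periodic with period 6.
So t[2028] = t[0 + ((2028-0) mod 6)] = t[0] = 6.

6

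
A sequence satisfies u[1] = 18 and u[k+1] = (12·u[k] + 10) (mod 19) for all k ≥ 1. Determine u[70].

We have u[1] = 18,  u[2] = 17,  u[3] = 5,  u[4] = 13,  u[5] = 14,  u[6] = 7,  u[7] = 18.
The sequence repeats with period 6.
So u[70] = u[1 + ((70-1) mod 6)] = u[4] = 13.

13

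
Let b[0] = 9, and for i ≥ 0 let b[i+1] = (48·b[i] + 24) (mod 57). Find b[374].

Listing terms: b[0] = 9, b[1] = 0, b[2] = 24, b[3] = 36, b[4] = 42, b[5] = 45, b[6] = 18, b[7] = 33, b[8] = 12, b[9] = 30, b[10] = 39, b[11] = 15, b[12] = 3, b[13] = 54, b[14] = 51, b[15] = 21, b[16] = 6, b[17] = 27, b[18] = 9.
The sequence repeats with period 18.
(374 - 0) mod 18 = 14, so b[374] = b[14] = 51.

51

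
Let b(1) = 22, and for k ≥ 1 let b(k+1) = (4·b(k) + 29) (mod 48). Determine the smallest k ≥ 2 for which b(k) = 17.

3

Computing terms: b(1) = 22; b(2) = 21; b(3) = 17; b(4) = 1; b(5) = 33; b(6) = 17.
Since b(6) = b(3) = 17, the sequence is eventually periodic: after a pre-period of length 2 it cycles with period 3.
The value 17 first appears (with k ≥ 2) at b(3).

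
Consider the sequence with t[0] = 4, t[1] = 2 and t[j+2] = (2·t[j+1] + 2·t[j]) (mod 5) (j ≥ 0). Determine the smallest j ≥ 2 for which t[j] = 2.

t[0] = 4,  t[1] = 2,  t[2] = 2,  t[3] = 3,  t[4] = 0,  t[5] = 1,  t[6] = 2,  t[7] = 1,  t[8] = 1,  t[9] = 4,  t[10] = 0,  t[11] = 3,  t[12] = 1,  t[13] = 3,  t[14] = 3,  t[15] = 2,  t[16] = 0,  t[17] = 4,  t[18] = 3,  t[19] = 4,  t[20] = 4,  t[21] = 1,  t[22] = 0,  t[23] = 2,  t[24] = 4,  t[25] = 2.
Since (t[24], t[25]) = (t[0], t[1]) = (4, 2) (two consecutive terms determine the rest), the sequence is periodic with period 24.
The value 2 first appears (with j ≥ 2) at t[2].

2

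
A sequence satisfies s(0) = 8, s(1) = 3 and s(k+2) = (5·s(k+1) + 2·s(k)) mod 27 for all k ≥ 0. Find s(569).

4

We have s(0) = 8,  s(1) = 3,  s(2) = 4,  s(3) = 26,  s(4) = 3,  s(5) = 13,  s(6) = 17,  s(7) = 3,  s(8) = 22,  s(9) = 8,  s(10) = 3.
The sequence repeats with period 9.
(569 - 0) mod 9 = 2, so s(569) = s(2) = 4.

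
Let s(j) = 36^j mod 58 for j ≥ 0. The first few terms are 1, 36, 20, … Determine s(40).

16

Computing terms: s(0) = 1, s(1) = 36, s(2) = 20, s(3) = 24, s(4) = 52, s(5) = 16, s(6) = 54, s(7) = 30, s(8) = 36.
Since s(8) = s(1) = 36, the sequence is eventually periodic: after a pre-period of length 1 it cycles with period 7.
For j ≥ 1, s(j) depends only on (j - 1) mod 7. (40 - 1) mod 7 = 4, so s(40) = s(5) = 16.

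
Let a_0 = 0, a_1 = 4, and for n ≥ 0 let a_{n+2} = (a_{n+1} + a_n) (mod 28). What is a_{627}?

8

a_0 = 0,  a_1 = 4,  a_2 = 4,  a_3 = 8,  a_4 = 12,  a_5 = 20,  a_6 = 4,  a_7 = 24,  a_8 = 0,  a_9 = 24,  a_{10} = 24,  a_{11} = 20,  a_{12} = 16,  a_{13} = 8,  a_{14} = 24,  a_{15} = 4,  a_{16} = 0,  a_{17} = 4.
The sequence repeats with period 16.
(627 - 0) mod 16 = 3, so a_{627} = a_3 = 8.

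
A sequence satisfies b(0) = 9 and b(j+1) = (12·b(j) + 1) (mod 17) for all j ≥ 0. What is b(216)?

Listing terms: b(0) = 9, b(1) = 7, b(2) = 0, b(3) = 1, b(4) = 13, b(5) = 4, b(6) = 15, b(7) = 11, b(8) = 14, b(9) = 16, b(10) = 6, b(11) = 5, b(12) = 10, b(13) = 2, b(14) = 8, b(15) = 12, b(16) = 9.
Since b(16) = b(0) = 9, the sequence is periodic with period 16.
(216 - 0) mod 16 = 8, so b(216) = b(8) = 14.

14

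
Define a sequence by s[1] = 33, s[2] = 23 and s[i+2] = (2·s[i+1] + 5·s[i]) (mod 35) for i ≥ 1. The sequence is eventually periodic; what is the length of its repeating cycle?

24

Listing terms: s[1] = 33, s[2] = 23, s[3] = 1, s[4] = 12, s[5] = 29, s[6] = 13, s[7] = 31, s[8] = 22, s[9] = 24, s[10] = 18, s[11] = 16, s[12] = 17, s[13] = 9, s[14] = 33, s[15] = 6, s[16] = 2, s[17] = 34, s[18] = 8, s[19] = 11, s[20] = 27, s[21] = 4, s[22] = 3, s[23] = 26, s[24] = 32, s[25] = 19, s[26] = 23, s[27] = 1.
Since (s[26], s[27]) = (s[2], s[3]) = (23, 1) (two consecutive terms determine the rest), the sequence is eventually periodic: after a pre-period of length 1 it cycles with period 24.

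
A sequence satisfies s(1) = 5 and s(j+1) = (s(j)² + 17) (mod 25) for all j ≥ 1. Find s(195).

Computing terms: s(1) = 5,  s(2) = 17,  s(3) = 6,  s(4) = 3,  s(5) = 1,  s(6) = 18,  s(7) = 16,  s(8) = 23,  s(9) = 21,  s(10) = 8,  s(11) = 6.
Since s(11) = s(3) = 6, the sequence is eventually periodic: after a pre-period of length 2 it cycles with period 8.
For j ≥ 3, s(j) depends only on (j - 3) mod 8. (195 - 3) mod 8 = 0, so s(195) = s(3) = 6.

6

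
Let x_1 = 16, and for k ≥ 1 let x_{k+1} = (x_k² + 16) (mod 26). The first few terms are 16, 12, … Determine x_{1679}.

6

Computing terms: x_1 = 16,  x_2 = 12,  x_3 = 4,  x_4 = 6,  x_5 = 0,  x_6 = 16.
The sequence repeats with period 5.
(1679 - 1) mod 5 = 3, so x_{1679} = x_4 = 6.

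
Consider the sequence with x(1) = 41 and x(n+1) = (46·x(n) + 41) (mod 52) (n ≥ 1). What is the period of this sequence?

We have x(1) = 41; x(2) = 3; x(3) = 23; x(4) = 7; x(5) = 51; x(6) = 47; x(7) = 19; x(8) = 31; x(9) = 11; x(10) = 27; x(11) = 35; x(12) = 39; x(13) = 15; x(14) = 3.
Since x(14) = x(2) = 3, the sequence is eventually periodic: after a pre-period of length 1 it cycles with period 12.

12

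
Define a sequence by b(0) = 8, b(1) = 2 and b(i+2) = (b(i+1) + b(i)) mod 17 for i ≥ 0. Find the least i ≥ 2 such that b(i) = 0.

We have b(0) = 8; b(1) = 2; b(2) = 10; b(3) = 12; b(4) = 5; b(5) = 0; b(6) = 5; b(7) = 5; b(8) = 10; b(9) = 15; b(10) = 8; b(11) = 6; b(12) = 14; b(13) = 3; b(14) = 0; b(15) = 3; b(16) = 3; b(17) = 6; b(18) = 9; b(19) = 15; b(20) = 7; b(21) = 5; b(22) = 12; b(23) = 0; b(24) = 12; b(25) = 12; b(26) = 7; b(27) = 2; b(28) = 9; b(29) = 11; b(30) = 3; b(31) = 14; b(32) = 0; b(33) = 14; b(34) = 14; b(35) = 11; b(36) = 8; b(37) = 2.
The sequence repeats with period 36.
The value 0 first appears (with i ≥ 2) at b(5).

5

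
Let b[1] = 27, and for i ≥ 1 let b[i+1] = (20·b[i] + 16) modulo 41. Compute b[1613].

We have b[1] = 27,  b[2] = 23,  b[3] = 25,  b[4] = 24,  b[5] = 4,  b[6] = 14,  b[7] = 9,  b[8] = 32,  b[9] = 0,  b[10] = 16,  b[11] = 8,  b[12] = 12,  b[13] = 10,  b[14] = 11,  b[15] = 31,  b[16] = 21,  b[17] = 26,  b[18] = 3,  b[19] = 35,  b[20] = 19,  b[21] = 27.
Since b[21] = b[1] = 27, the sequence is periodic with period 20.
So b[1613] = b[1 + ((1613-1) mod 20)] = b[13] = 10.

10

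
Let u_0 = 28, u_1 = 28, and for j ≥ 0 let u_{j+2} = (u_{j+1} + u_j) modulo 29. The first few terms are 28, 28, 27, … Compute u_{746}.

24

Computing terms: u_0 = 28, u_1 = 28, u_2 = 27, u_3 = 26, u_4 = 24, u_5 = 21, u_6 = 16, u_7 = 8, u_8 = 24, u_9 = 3, u_{10} = 27, u_{11} = 1, u_{12} = 28, u_{13} = 0, u_{14} = 28, u_{15} = 28.
The sequence repeats with period 14.
(746 - 0) mod 14 = 4, so u_{746} = u_4 = 24.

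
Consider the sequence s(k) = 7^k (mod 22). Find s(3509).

Listing terms: s(0) = 1, s(1) = 7, s(2) = 5, s(3) = 13, s(4) = 3, s(5) = 21, s(6) = 15, s(7) = 17, s(8) = 9, s(9) = 19, s(10) = 1.
Since s(10) = s(0) = 1, the sequence is periodic with period 10.
(3509 - 0) mod 10 = 9, so s(3509) = s(9) = 19.

19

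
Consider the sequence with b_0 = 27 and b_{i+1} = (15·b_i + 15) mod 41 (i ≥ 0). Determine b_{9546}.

5

Listing terms: b_0 = 27; b_1 = 10; b_2 = 1; b_3 = 30; b_4 = 14; b_5 = 20; b_6 = 28; b_7 = 25; b_8 = 21; b_9 = 2; b_{10} = 4; b_{11} = 34; b_{12} = 33; b_{13} = 18; b_{14} = 39; b_{15} = 26; b_{16} = 36; b_{17} = 22; b_{18} = 17; b_{19} = 24; b_{20} = 6; b_{21} = 23; b_{22} = 32; b_{23} = 3; b_{24} = 19; b_{25} = 13; b_{26} = 5; b_{27} = 8; b_{28} = 12; b_{29} = 31; b_{30} = 29; b_{31} = 40; b_{32} = 0; b_{33} = 15; b_{34} = 35; b_{35} = 7; b_{36} = 38; b_{37} = 11; b_{38} = 16; b_{39} = 9; b_{40} = 27.
The sequence repeats with period 40.
(9546 - 0) mod 40 = 26, so b_{9546} = b_{26} = 5.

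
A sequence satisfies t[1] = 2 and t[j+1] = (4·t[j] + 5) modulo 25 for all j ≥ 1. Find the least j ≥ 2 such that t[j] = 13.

Listing terms: t[1] = 2, t[2] = 13, t[3] = 7, t[4] = 8, t[5] = 12, t[6] = 3, t[7] = 17, t[8] = 23, t[9] = 22, t[10] = 18, t[11] = 2.
Since t[11] = t[1] = 2, the sequence is periodic with period 10.
The value 13 first appears (with j ≥ 2) at t[2].

2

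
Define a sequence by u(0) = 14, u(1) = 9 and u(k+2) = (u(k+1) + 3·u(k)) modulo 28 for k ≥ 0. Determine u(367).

5

Computing terms: u(0) = 14; u(1) = 9; u(2) = 23; u(3) = 22; u(4) = 7; u(5) = 17; u(6) = 10; u(7) = 5; u(8) = 7; u(9) = 22; u(10) = 15; u(11) = 25; u(12) = 14; u(13) = 5; u(14) = 19; u(15) = 6; u(16) = 7; u(17) = 25; u(18) = 18; u(19) = 9; u(20) = 7; u(21) = 6; u(22) = 27; u(23) = 17; u(24) = 14; u(25) = 9.
Since (u(24), u(25)) = (u(0), u(1)) = (14, 9) (two consecutive terms determine the rest), the sequence is periodic with period 24.
So u(367) = u(0 + ((367-0) mod 24)) = u(7) = 5.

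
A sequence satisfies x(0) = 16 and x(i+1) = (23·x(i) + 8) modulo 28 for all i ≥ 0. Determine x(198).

Listing terms: x(0) = 16, x(1) = 12, x(2) = 4, x(3) = 16.
Since x(3) = x(0) = 16, the sequence is periodic with period 3.
So x(198) = x(0 + ((198-0) mod 3)) = x(0) = 16.

16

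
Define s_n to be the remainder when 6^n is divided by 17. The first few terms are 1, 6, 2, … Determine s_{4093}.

s_0 = 1,  s_1 = 6,  s_2 = 2,  s_3 = 12,  s_4 = 4,  s_5 = 7,  s_6 = 8,  s_7 = 14,  s_8 = 16,  s_9 = 11,  s_{10} = 15,  s_{11} = 5,  s_{12} = 13,  s_{13} = 10,  s_{14} = 9,  s_{15} = 3,  s_{16} = 1.
The sequence repeats with period 16.
So s_{4093} = s_{0 + ((4093-0) mod 16)} = s_{13} = 10.

10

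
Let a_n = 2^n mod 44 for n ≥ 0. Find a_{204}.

Computing terms: a_0 = 1; a_1 = 2; a_2 = 4; a_3 = 8; a_4 = 16; a_5 = 32; a_6 = 20; a_7 = 40; a_8 = 36; a_9 = 28; a_{10} = 12; a_{11} = 24; a_{12} = 4.
Since a_{12} = a_2 = 4, the sequence is eventually periodic: after a pre-period of length 2 it cycles with period 10.
For n ≥ 2, a_n depends only on (n - 2) mod 10. (204 - 2) mod 10 = 2, so a_{204} = a_4 = 16.

16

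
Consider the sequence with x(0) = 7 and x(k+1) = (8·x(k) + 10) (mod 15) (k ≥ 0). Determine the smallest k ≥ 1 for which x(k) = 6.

1

Computing terms: x(0) = 7, x(1) = 6, x(2) = 13, x(3) = 9, x(4) = 7.
Since x(4) = x(0) = 7, the sequence is periodic with period 4.
The value 6 first appears (with k ≥ 1) at x(1).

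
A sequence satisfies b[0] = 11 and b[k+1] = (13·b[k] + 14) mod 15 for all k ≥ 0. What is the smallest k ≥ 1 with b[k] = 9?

We have b[0] = 11,  b[1] = 7,  b[2] = 0,  b[3] = 14,  b[4] = 1,  b[5] = 12,  b[6] = 5,  b[7] = 4,  b[8] = 6,  b[9] = 2,  b[10] = 10,  b[11] = 9,  b[12] = 11.
The sequence repeats with period 12.
The value 9 first appears (with k ≥ 1) at b[11].

11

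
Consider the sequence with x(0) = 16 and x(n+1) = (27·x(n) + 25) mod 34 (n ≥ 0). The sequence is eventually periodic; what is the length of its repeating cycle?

16

Computing terms: x(0) = 16; x(1) = 15; x(2) = 22; x(3) = 7; x(4) = 10; x(5) = 23; x(6) = 0; x(7) = 25; x(8) = 20; x(9) = 21; x(10) = 14; x(11) = 29; x(12) = 26; x(13) = 13; x(14) = 2; x(15) = 11; x(16) = 16.
The sequence repeats with period 16.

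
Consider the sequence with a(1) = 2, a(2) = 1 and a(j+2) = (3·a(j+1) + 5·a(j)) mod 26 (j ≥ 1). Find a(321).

Computing terms: a(1) = 2, a(2) = 1, a(3) = 13, a(4) = 18, a(5) = 15, a(6) = 5, a(7) = 12, a(8) = 9, a(9) = 9, a(10) = 20, a(11) = 1, a(12) = 25, a(13) = 2, a(14) = 1.
The sequence repeats with period 12.
So a(321) = a(1 + ((321-1) mod 12)) = a(9) = 9.

9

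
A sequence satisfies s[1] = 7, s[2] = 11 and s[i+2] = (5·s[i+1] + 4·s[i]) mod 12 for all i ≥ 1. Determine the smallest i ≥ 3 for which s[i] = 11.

3

Computing terms: s[1] = 7,  s[2] = 11,  s[3] = 11,  s[4] = 3,  s[5] = 11,  s[6] = 7,  s[7] = 7,  s[8] = 3,  s[9] = 7,  s[10] = 11.
Since (s[9], s[10]) = (s[1], s[2]) = (7, 11) (two consecutive terms determine the rest), the sequence is periodic with period 8.
The value 11 first appears (with i ≥ 3) at s[3].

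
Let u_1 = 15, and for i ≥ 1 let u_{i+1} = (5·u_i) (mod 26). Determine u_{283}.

11

We have u_1 = 15, u_2 = 23, u_3 = 11, u_4 = 3, u_5 = 15.
The sequence repeats with period 4.
(283 - 1) mod 4 = 2, so u_{283} = u_3 = 11.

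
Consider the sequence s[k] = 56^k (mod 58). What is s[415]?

48

s[0] = 1; s[1] = 56; s[2] = 4; s[3] = 50; s[4] = 16; s[5] = 26; s[6] = 6; s[7] = 46; s[8] = 24; s[9] = 10; s[10] = 38; s[11] = 40; s[12] = 36; s[13] = 44; s[14] = 28; s[15] = 2; s[16] = 54; s[17] = 8; s[18] = 42; s[19] = 32; s[20] = 52; s[21] = 12; s[22] = 34; s[23] = 48; s[24] = 20; s[25] = 18; s[26] = 22; s[27] = 14; s[28] = 30; s[29] = 56.
Since s[29] = s[1] = 56, the sequence is eventually periodic: after a pre-period of length 1 it cycles with period 28.
For k ≥ 1, s[k] depends only on (k - 1) mod 28. (415 - 1) mod 28 = 22, so s[415] = s[23] = 48.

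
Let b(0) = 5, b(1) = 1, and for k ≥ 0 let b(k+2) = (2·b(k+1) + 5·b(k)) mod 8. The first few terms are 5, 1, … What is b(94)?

Listing terms: b(0) = 5, b(1) = 1, b(2) = 3, b(3) = 3, b(4) = 5, b(5) = 1.
Since (b(4), b(5)) = (b(0), b(1)) = (5, 1) (two consecutive terms determine the rest), the sequence is periodic with period 4.
So b(94) = b(0 + ((94-0) mod 4)) = b(2) = 3.

3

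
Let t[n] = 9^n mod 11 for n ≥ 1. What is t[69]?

5

Listing terms: t[1] = 9; t[2] = 4; t[3] = 3; t[4] = 5; t[5] = 1; t[6] = 9.
The sequence repeats with period 5.
(69 - 1) mod 5 = 3, so t[69] = t[4] = 5.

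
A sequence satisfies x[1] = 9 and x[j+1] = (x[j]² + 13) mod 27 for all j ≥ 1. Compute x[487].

26

We have x[1] = 9,  x[2] = 13,  x[3] = 20,  x[4] = 8,  x[5] = 23,  x[6] = 2,  x[7] = 17,  x[8] = 5,  x[9] = 11,  x[10] = 26,  x[11] = 14,  x[12] = 20.
Since x[12] = x[3] = 20, the sequence is eventually periodic: after a pre-period of length 2 it cycles with period 9.
For j ≥ 3, x[j] depends only on (j - 3) mod 9. (487 - 3) mod 9 = 7, so x[487] = x[10] = 26.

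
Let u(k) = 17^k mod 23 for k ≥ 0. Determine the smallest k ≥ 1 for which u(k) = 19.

21

We have u(0) = 1; u(1) = 17; u(2) = 13; u(3) = 14; u(4) = 8; u(5) = 21; u(6) = 12; u(7) = 20; u(8) = 18; u(9) = 7; u(10) = 4; u(11) = 22; u(12) = 6; u(13) = 10; u(14) = 9; u(15) = 15; u(16) = 2; u(17) = 11; u(18) = 3; u(19) = 5; u(20) = 16; u(21) = 19; u(22) = 1.
The sequence repeats with period 22.
The value 19 first appears (with k ≥ 1) at u(21).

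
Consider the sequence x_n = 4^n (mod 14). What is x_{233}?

2

x_1 = 4,  x_2 = 2,  x_3 = 8,  x_4 = 4.
The sequence repeats with period 3.
(233 - 1) mod 3 = 1, so x_{233} = x_2 = 2.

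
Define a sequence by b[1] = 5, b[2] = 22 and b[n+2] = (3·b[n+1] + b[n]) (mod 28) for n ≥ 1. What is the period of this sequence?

Listing terms: b[1] = 5; b[2] = 22; b[3] = 15; b[4] = 11; b[5] = 20; b[6] = 15; b[7] = 9; b[8] = 14; b[9] = 23; b[10] = 27; b[11] = 20; b[12] = 3; b[13] = 1; b[14] = 6; b[15] = 19; b[16] = 7; b[17] = 12; b[18] = 15; b[19] = 1; b[20] = 18; b[21] = 27; b[22] = 15; b[23] = 16; b[24] = 7; b[25] = 9; b[26] = 6; b[27] = 27; b[28] = 3; b[29] = 8; b[30] = 27; b[31] = 5; b[32] = 14; b[33] = 19; b[34] = 15; b[35] = 8; b[36] = 11; b[37] = 13; b[38] = 22; b[39] = 23; b[40] = 7; b[41] = 16; b[42] = 27; b[43] = 13; b[44] = 10; b[45] = 15; b[46] = 27; b[47] = 12; b[48] = 7; b[49] = 5; b[50] = 22.
The sequence repeats with period 48.

48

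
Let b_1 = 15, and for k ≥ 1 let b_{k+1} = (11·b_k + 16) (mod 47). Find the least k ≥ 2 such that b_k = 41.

Computing terms: b_1 = 15,  b_2 = 40,  b_3 = 33,  b_4 = 3,  b_5 = 2,  b_6 = 38,  b_7 = 11,  b_8 = 43,  b_9 = 19,  b_{10} = 37,  b_{11} = 0,  b_{12} = 16,  b_{13} = 4,  b_{14} = 13,  b_{15} = 18,  b_{16} = 26,  b_{17} = 20,  b_{18} = 1,  b_{19} = 27,  b_{20} = 31,  b_{21} = 28,  b_{22} = 42,  b_{23} = 8,  b_{24} = 10,  b_{25} = 32,  b_{26} = 39,  b_{27} = 22,  b_{28} = 23,  b_{29} = 34,  b_{30} = 14,  b_{31} = 29,  b_{32} = 6,  b_{33} = 35,  b_{34} = 25,  b_{35} = 9,  b_{36} = 21,  b_{37} = 12,  b_{38} = 7,  b_{39} = 46,  b_{40} = 5,  b_{41} = 24,  b_{42} = 45,  b_{43} = 41,  b_{44} = 44,  b_{45} = 30,  b_{46} = 17,  b_{47} = 15.
Since b_{47} = b_1 = 15, the sequence is periodic with period 46.
The value 41 first appears (with k ≥ 2) at b_{43}.

43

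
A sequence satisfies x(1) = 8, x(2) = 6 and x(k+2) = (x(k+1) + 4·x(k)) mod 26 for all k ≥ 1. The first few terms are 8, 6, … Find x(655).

18

We have x(1) = 8, x(2) = 6, x(3) = 12, x(4) = 10, x(5) = 6, x(6) = 20, x(7) = 18, x(8) = 20, x(9) = 14, x(10) = 16, x(11) = 20, x(12) = 6, x(13) = 8, x(14) = 6.
The sequence repeats with period 12.
So x(655) = x(1 + ((655-1) mod 12)) = x(7) = 18.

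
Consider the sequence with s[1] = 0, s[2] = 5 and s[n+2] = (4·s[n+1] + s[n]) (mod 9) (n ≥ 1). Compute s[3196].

4

Computing terms: s[1] = 0,  s[2] = 5,  s[3] = 2,  s[4] = 4,  s[5] = 0,  s[6] = 4,  s[7] = 7,  s[8] = 5,  s[9] = 0,  s[10] = 5.
The sequence repeats with period 8.
(3196 - 1) mod 8 = 3, so s[3196] = s[4] = 4.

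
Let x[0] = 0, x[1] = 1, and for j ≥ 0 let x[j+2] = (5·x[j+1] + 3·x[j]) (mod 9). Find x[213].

x[0] = 0; x[1] = 1; x[2] = 5; x[3] = 1; x[4] = 2; x[5] = 4; x[6] = 8; x[7] = 7; x[8] = 5; x[9] = 1.
Since (x[8], x[9]) = (x[2], x[3]) = (5, 1) (two consecutive terms determine the rest), the sequence is eventually periodic: after a pre-period of length 2 it cycles with period 6.
For j ≥ 2, x[j] depends only on (j - 2) mod 6. (213 - 2) mod 6 = 1, so x[213] = x[3] = 1.

1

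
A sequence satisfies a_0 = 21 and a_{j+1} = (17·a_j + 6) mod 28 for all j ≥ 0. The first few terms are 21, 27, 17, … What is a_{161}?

Listing terms: a_0 = 21; a_1 = 27; a_2 = 17; a_3 = 15; a_4 = 9; a_5 = 19; a_6 = 21.
Since a_6 = a_0 = 21, the sequence is periodic with period 6.
(161 - 0) mod 6 = 5, so a_{161} = a_5 = 19.

19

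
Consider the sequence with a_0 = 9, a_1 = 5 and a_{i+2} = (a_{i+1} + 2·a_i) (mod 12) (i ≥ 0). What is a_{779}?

1

Computing terms: a_0 = 9, a_1 = 5, a_2 = 11, a_3 = 9, a_4 = 7, a_5 = 1, a_6 = 3, a_7 = 5, a_8 = 11.
Since (a_7, a_8) = (a_1, a_2) = (5, 11) (two consecutive terms determine the rest), the sequence is eventually periodic: after a pre-period of length 1 it cycles with period 6.
For i ≥ 1, a_i depends only on (i - 1) mod 6. (779 - 1) mod 6 = 4, so a_{779} = a_5 = 1.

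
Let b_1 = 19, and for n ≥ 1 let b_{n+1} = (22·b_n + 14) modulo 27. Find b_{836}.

3

b_1 = 19,  b_2 = 0,  b_3 = 14,  b_4 = 25,  b_5 = 24,  b_6 = 2,  b_7 = 4,  b_8 = 21,  b_9 = 17,  b_{10} = 10,  b_{11} = 18,  b_{12} = 5,  b_{13} = 16,  b_{14} = 15,  b_{15} = 20,  b_{16} = 22,  b_{17} = 12,  b_{18} = 8,  b_{19} = 1,  b_{20} = 9,  b_{21} = 23,  b_{22} = 7,  b_{23} = 6,  b_{24} = 11,  b_{25} = 13,  b_{26} = 3,  b_{27} = 26,  b_{28} = 19.
The sequence repeats with period 27.
(836 - 1) mod 27 = 25, so b_{836} = b_{26} = 3.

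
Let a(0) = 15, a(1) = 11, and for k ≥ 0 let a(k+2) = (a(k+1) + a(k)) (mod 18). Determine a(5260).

We have a(0) = 15,  a(1) = 11,  a(2) = 8,  a(3) = 1,  a(4) = 9,  a(5) = 10,  a(6) = 1,  a(7) = 11,  a(8) = 12,  a(9) = 5,  a(10) = 17,  a(11) = 4,  a(12) = 3,  a(13) = 7,  a(14) = 10,  a(15) = 17,  a(16) = 9,  a(17) = 8,  a(18) = 17,  a(19) = 7,  a(20) = 6,  a(21) = 13,  a(22) = 1,  a(23) = 14,  a(24) = 15,  a(25) = 11.
The sequence repeats with period 24.
(5260 - 0) mod 24 = 4, so a(5260) = a(4) = 9.

9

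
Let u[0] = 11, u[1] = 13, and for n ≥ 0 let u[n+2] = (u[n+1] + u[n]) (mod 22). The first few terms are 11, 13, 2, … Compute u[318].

9

Computing terms: u[0] = 11,  u[1] = 13,  u[2] = 2,  u[3] = 15,  u[4] = 17,  u[5] = 10,  u[6] = 5,  u[7] = 15,  u[8] = 20,  u[9] = 13,  u[10] = 11,  u[11] = 2,  u[12] = 13,  u[13] = 15,  u[14] = 6,  u[15] = 21,  u[16] = 5,  u[17] = 4,  u[18] = 9,  u[19] = 13,  u[20] = 0,  u[21] = 13,  u[22] = 13,  u[23] = 4,  u[24] = 17,  u[25] = 21,  u[26] = 16,  u[27] = 15,  u[28] = 9,  u[29] = 2,  u[30] = 11,  u[31] = 13.
Since (u[30], u[31]) = (u[0], u[1]) = (11, 13) (two consecutive terms determine the rest), the sequence is periodic with period 30.
So u[318] = u[0 + ((318-0) mod 30)] = u[18] = 9.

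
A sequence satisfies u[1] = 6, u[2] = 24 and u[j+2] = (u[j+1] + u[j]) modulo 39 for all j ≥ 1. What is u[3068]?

15

We have u[1] = 6,  u[2] = 24,  u[3] = 30,  u[4] = 15,  u[5] = 6,  u[6] = 21,  u[7] = 27,  u[8] = 9,  u[9] = 36,  u[10] = 6,  u[11] = 3,  u[12] = 9,  u[13] = 12,  u[14] = 21,  u[15] = 33,  u[16] = 15,  u[17] = 9,  u[18] = 24,  u[19] = 33,  u[20] = 18,  u[21] = 12,  u[22] = 30,  u[23] = 3,  u[24] = 33,  u[25] = 36,  u[26] = 30,  u[27] = 27,  u[28] = 18,  u[29] = 6,  u[30] = 24.
Since (u[29], u[30]) = (u[1], u[2]) = (6, 24) (two consecutive terms determine the rest), the sequence is periodic with period 28.
(3068 - 1) mod 28 = 15, so u[3068] = u[16] = 15.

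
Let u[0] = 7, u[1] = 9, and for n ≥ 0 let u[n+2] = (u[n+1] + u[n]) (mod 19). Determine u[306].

We have u[0] = 7, u[1] = 9, u[2] = 16, u[3] = 6, u[4] = 3, u[5] = 9, u[6] = 12, u[7] = 2, u[8] = 14, u[9] = 16, u[10] = 11, u[11] = 8, u[12] = 0, u[13] = 8, u[14] = 8, u[15] = 16, u[16] = 5, u[17] = 2, u[18] = 7, u[19] = 9.
Since (u[18], u[19]) = (u[0], u[1]) = (7, 9) (two consecutive terms determine the rest), the sequence is periodic with period 18.
(306 - 0) mod 18 = 0, so u[306] = u[0] = 7.

7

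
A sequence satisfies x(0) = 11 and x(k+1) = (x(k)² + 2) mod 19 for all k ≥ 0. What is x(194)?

Computing terms: x(0) = 11,  x(1) = 9,  x(2) = 7,  x(3) = 13,  x(4) = 0,  x(5) = 2,  x(6) = 6,  x(7) = 0.
Since x(7) = x(4) = 0, the sequence is eventually periodic: after a pre-period of length 4 it cycles with period 3.
For k ≥ 4, x(k) depends only on (k - 4) mod 3. (194 - 4) mod 3 = 1, so x(194) = x(5) = 2.

2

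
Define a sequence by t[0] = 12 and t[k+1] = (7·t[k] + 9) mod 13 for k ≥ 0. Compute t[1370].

t[0] = 12, t[1] = 2, t[2] = 10, t[3] = 1, t[4] = 3, t[5] = 4, t[6] = 11, t[7] = 8, t[8] = 0, t[9] = 9, t[10] = 7, t[11] = 6, t[12] = 12.
The sequence repeats with period 12.
So t[1370] = t[0 + ((1370-0) mod 12)] = t[2] = 10.

10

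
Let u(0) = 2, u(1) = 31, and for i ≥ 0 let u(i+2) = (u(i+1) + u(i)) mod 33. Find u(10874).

9

Listing terms: u(0) = 2,  u(1) = 31,  u(2) = 0,  u(3) = 31,  u(4) = 31,  u(5) = 29,  u(6) = 27,  u(7) = 23,  u(8) = 17,  u(9) = 7,  u(10) = 24,  u(11) = 31,  u(12) = 22,  u(13) = 20,  u(14) = 9,  u(15) = 29,  u(16) = 5,  u(17) = 1,  u(18) = 6,  u(19) = 7,  u(20) = 13,  u(21) = 20,  u(22) = 0,  u(23) = 20,  u(24) = 20,  u(25) = 7,  u(26) = 27,  u(27) = 1,  u(28) = 28,  u(29) = 29,  u(30) = 24,  u(31) = 20,  u(32) = 11,  u(33) = 31,  u(34) = 9,  u(35) = 7,  u(36) = 16,  u(37) = 23,  u(38) = 6,  u(39) = 29,  u(40) = 2,  u(41) = 31.
Since (u(40), u(41)) = (u(0), u(1)) = (2, 31) (two consecutive terms determine the rest), the sequence is periodic with period 40.
(10874 - 0) mod 40 = 34, so u(10874) = u(34) = 9.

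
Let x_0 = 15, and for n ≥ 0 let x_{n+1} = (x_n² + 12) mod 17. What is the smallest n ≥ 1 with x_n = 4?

5

We have x_0 = 15,  x_1 = 16,  x_2 = 13,  x_3 = 11,  x_4 = 14,  x_5 = 4,  x_6 = 11.
Since x_6 = x_3 = 11, the sequence is eventually periodic: after a pre-period of length 3 it cycles with period 3.
The value 4 first appears (with n ≥ 1) at x_5.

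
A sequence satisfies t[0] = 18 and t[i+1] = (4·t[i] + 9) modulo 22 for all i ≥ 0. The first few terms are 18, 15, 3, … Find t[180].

We have t[0] = 18,  t[1] = 15,  t[2] = 3,  t[3] = 21,  t[4] = 5,  t[5] = 7,  t[6] = 15.
Since t[6] = t[1] = 15, the sequence is eventually periodic: after a pre-period of length 1 it cycles with period 5.
For i ≥ 1, t[i] depends only on (i - 1) mod 5. (180 - 1) mod 5 = 4, so t[180] = t[5] = 7.

7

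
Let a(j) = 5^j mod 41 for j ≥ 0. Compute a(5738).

Listing terms: a(0) = 1, a(1) = 5, a(2) = 25, a(3) = 2, a(4) = 10, a(5) = 9, a(6) = 4, a(7) = 20, a(8) = 18, a(9) = 8, a(10) = 40, a(11) = 36, a(12) = 16, a(13) = 39, a(14) = 31, a(15) = 32, a(16) = 37, a(17) = 21, a(18) = 23, a(19) = 33, a(20) = 1.
Since a(20) = a(0) = 1, the sequence is periodic with period 20.
(5738 - 0) mod 20 = 18, so a(5738) = a(18) = 23.

23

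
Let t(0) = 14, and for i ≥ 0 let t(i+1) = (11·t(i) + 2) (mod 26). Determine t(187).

t(0) = 14; t(1) = 0; t(2) = 2; t(3) = 24; t(4) = 6; t(5) = 16; t(6) = 22; t(7) = 10; t(8) = 8; t(9) = 12; t(10) = 4; t(11) = 20; t(12) = 14.
Since t(12) = t(0) = 14, the sequence is periodic with period 12.
(187 - 0) mod 12 = 7, so t(187) = t(7) = 10.

10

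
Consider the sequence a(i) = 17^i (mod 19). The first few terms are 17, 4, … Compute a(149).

Listing terms: a(1) = 17; a(2) = 4; a(3) = 11; a(4) = 16; a(5) = 6; a(6) = 7; a(7) = 5; a(8) = 9; a(9) = 1; a(10) = 17.
The sequence repeats with period 9.
So a(149) = a(1 + ((149-1) mod 9)) = a(5) = 6.

6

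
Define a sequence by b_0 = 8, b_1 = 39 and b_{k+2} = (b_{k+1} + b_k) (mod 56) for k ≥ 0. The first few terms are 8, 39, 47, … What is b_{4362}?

We have b_0 = 8, b_1 = 39, b_2 = 47, b_3 = 30, b_4 = 21, b_5 = 51, b_6 = 16, b_7 = 11, b_8 = 27, b_9 = 38, b_{10} = 9, b_{11} = 47, b_{12} = 0, b_{13} = 47, b_{14} = 47, b_{15} = 38, b_{16} = 29, b_{17} = 11, b_{18} = 40, b_{19} = 51, b_{20} = 35, b_{21} = 30, b_{22} = 9, b_{23} = 39, b_{24} = 48, b_{25} = 31, b_{26} = 23, b_{27} = 54, b_{28} = 21, b_{29} = 19, b_{30} = 40, b_{31} = 3, b_{32} = 43, b_{33} = 46, b_{34} = 33, b_{35} = 23, b_{36} = 0, b_{37} = 23, b_{38} = 23, b_{39} = 46, b_{40} = 13, b_{41} = 3, b_{42} = 16, b_{43} = 19, b_{44} = 35, b_{45} = 54, b_{46} = 33, b_{47} = 31, b_{48} = 8, b_{49} = 39.
The sequence repeats with period 48.
(4362 - 0) mod 48 = 42, so b_{4362} = b_{42} = 16.

16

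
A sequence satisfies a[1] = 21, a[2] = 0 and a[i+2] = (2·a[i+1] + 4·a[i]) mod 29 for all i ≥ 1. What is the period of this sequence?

Computing terms: a[1] = 21; a[2] = 0; a[3] = 26; a[4] = 23; a[5] = 5; a[6] = 15; a[7] = 21; a[8] = 15; a[9] = 27; a[10] = 27; a[11] = 17; a[12] = 26; a[13] = 4; a[14] = 25; a[15] = 8; a[16] = 0; a[17] = 3; a[18] = 6; a[19] = 24; a[20] = 14; a[21] = 8; a[22] = 14; a[23] = 2; a[24] = 2; a[25] = 12; a[26] = 3; a[27] = 25; a[28] = 4; a[29] = 21; a[30] = 0.
Since (a[29], a[30]) = (a[1], a[2]) = (21, 0) (two consecutive terms determine the rest), the sequence is periodic with period 28.

28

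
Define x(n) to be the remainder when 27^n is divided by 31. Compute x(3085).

Listing terms: x(0) = 1,  x(1) = 27,  x(2) = 16,  x(3) = 29,  x(4) = 8,  x(5) = 30,  x(6) = 4,  x(7) = 15,  x(8) = 2,  x(9) = 23,  x(10) = 1.
The sequence repeats with period 10.
(3085 - 0) mod 10 = 5, so x(3085) = x(5) = 30.

30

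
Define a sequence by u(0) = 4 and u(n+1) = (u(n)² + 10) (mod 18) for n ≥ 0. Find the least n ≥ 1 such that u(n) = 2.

2

Computing terms: u(0) = 4, u(1) = 8, u(2) = 2, u(3) = 14, u(4) = 8.
Since u(4) = u(1) = 8, the sequence is eventually periodic: after a pre-period of length 1 it cycles with period 3.
The value 2 first appears (with n ≥ 1) at u(2).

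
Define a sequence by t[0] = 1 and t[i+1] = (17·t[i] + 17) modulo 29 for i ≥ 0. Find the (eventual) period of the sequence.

4

Listing terms: t[0] = 1,  t[1] = 5,  t[2] = 15,  t[3] = 11,  t[4] = 1.
Since t[4] = t[0] = 1, the sequence is periodic with period 4.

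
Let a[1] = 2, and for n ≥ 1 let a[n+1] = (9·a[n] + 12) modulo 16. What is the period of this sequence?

Computing terms: a[1] = 2; a[2] = 14; a[3] = 10; a[4] = 6; a[5] = 2.
The sequence repeats with period 4.

4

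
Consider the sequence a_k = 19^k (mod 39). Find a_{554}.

10

We have a_0 = 1, a_1 = 19, a_2 = 10, a_3 = 34, a_4 = 22, a_5 = 28, a_6 = 25, a_7 = 7, a_8 = 16, a_9 = 31, a_{10} = 4, a_{11} = 37, a_{12} = 1.
Since a_{12} = a_0 = 1, the sequence is periodic with period 12.
So a_{554} = a_{0 + ((554-0) mod 12)} = a_2 = 10.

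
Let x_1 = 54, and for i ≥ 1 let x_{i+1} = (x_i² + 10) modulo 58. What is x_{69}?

48

Listing terms: x_1 = 54,  x_2 = 26,  x_3 = 48,  x_4 = 52,  x_5 = 46,  x_6 = 38,  x_7 = 4,  x_8 = 26.
Since x_8 = x_2 = 26, the sequence is eventually periodic: after a pre-period of length 1 it cycles with period 6.
For i ≥ 2, x_i depends only on (i - 2) mod 6. (69 - 2) mod 6 = 1, so x_{69} = x_3 = 48.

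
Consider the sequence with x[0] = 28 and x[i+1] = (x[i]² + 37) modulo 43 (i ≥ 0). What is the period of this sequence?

Listing terms: x[0] = 28, x[1] = 4, x[2] = 10, x[3] = 8, x[4] = 15, x[5] = 4.
Since x[5] = x[1] = 4, the sequence is eventually periodic: after a pre-period of length 1 it cycles with period 4.

4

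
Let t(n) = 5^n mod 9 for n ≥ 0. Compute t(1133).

t(0) = 1, t(1) = 5, t(2) = 7, t(3) = 8, t(4) = 4, t(5) = 2, t(6) = 1.
Since t(6) = t(0) = 1, the sequence is periodic with period 6.
So t(1133) = t(0 + ((1133-0) mod 6)) = t(5) = 2.

2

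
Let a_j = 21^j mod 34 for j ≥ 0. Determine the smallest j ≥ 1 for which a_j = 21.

1

Listing terms: a_0 = 1,  a_1 = 21,  a_2 = 33,  a_3 = 13,  a_4 = 1.
Since a_4 = a_0 = 1, the sequence is periodic with period 4.
The value 21 first appears (with j ≥ 1) at a_1.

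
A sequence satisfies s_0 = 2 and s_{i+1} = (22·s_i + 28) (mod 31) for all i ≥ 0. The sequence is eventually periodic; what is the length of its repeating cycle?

s_0 = 2,  s_1 = 10,  s_2 = 0,  s_3 = 28,  s_4 = 24,  s_5 = 29,  s_6 = 15,  s_7 = 17,  s_8 = 30,  s_9 = 6,  s_{10} = 5,  s_{11} = 14,  s_{12} = 26,  s_{13} = 11,  s_{14} = 22,  s_{15} = 16,  s_{16} = 8,  s_{17} = 18,  s_{18} = 21,  s_{19} = 25,  s_{20} = 20,  s_{21} = 3,  s_{22} = 1,  s_{23} = 19,  s_{24} = 12,  s_{25} = 13,  s_{26} = 4,  s_{27} = 23,  s_{28} = 7,  s_{29} = 27,  s_{30} = 2.
Since s_{30} = s_0 = 2, the sequence is periodic with period 30.

30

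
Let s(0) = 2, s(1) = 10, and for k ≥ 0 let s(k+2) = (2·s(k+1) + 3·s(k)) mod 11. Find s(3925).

We have s(0) = 2,  s(1) = 10,  s(2) = 4,  s(3) = 5,  s(4) = 0,  s(5) = 4,  s(6) = 8,  s(7) = 6,  s(8) = 3,  s(9) = 2,  s(10) = 2,  s(11) = 10.
Since (s(10), s(11)) = (s(0), s(1)) = (2, 10) (two consecutive terms determine the rest), the sequence is periodic with period 10.
(3925 - 0) mod 10 = 5, so s(3925) = s(5) = 4.

4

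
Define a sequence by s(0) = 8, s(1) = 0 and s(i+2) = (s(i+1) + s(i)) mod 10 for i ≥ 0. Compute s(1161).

0

Computing terms: s(0) = 8, s(1) = 0, s(2) = 8, s(3) = 8, s(4) = 6, s(5) = 4, s(6) = 0, s(7) = 4, s(8) = 4, s(9) = 8, s(10) = 2, s(11) = 0, s(12) = 2, s(13) = 2, s(14) = 4, s(15) = 6, s(16) = 0, s(17) = 6, s(18) = 6, s(19) = 2, s(20) = 8, s(21) = 0.
The sequence repeats with period 20.
So s(1161) = s(0 + ((1161-0) mod 20)) = s(1) = 0.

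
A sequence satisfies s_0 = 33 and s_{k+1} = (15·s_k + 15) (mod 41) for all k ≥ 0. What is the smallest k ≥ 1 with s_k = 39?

2

Listing terms: s_0 = 33,  s_1 = 18,  s_2 = 39,  s_3 = 26,  s_4 = 36,  s_5 = 22,  s_6 = 17,  s_7 = 24,  s_8 = 6,  s_9 = 23,  s_{10} = 32,  s_{11} = 3,  s_{12} = 19,  s_{13} = 13,  s_{14} = 5,  s_{15} = 8,  s_{16} = 12,  s_{17} = 31,  s_{18} = 29,  s_{19} = 40,  s_{20} = 0,  s_{21} = 15,  s_{22} = 35,  s_{23} = 7,  s_{24} = 38,  s_{25} = 11,  s_{26} = 16,  s_{27} = 9,  s_{28} = 27,  s_{29} = 10,  s_{30} = 1,  s_{31} = 30,  s_{32} = 14,  s_{33} = 20,  s_{34} = 28,  s_{35} = 25,  s_{36} = 21,  s_{37} = 2,  s_{38} = 4,  s_{39} = 34,  s_{40} = 33.
Since s_{40} = s_0 = 33, the sequence is periodic with period 40.
The value 39 first appears (with k ≥ 1) at s_2.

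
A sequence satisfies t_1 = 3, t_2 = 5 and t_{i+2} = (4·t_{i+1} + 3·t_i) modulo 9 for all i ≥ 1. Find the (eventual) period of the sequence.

Computing terms: t_1 = 3; t_2 = 5; t_3 = 2; t_4 = 5; t_5 = 8; t_6 = 2; t_7 = 5.
Since (t_6, t_7) = (t_3, t_4) = (2, 5) (two consecutive terms determine the rest), the sequence is eventually periodic: after a pre-period of length 2 it cycles with period 3.

3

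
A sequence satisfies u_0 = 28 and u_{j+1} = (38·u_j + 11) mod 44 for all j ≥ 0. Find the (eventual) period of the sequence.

We have u_0 = 28, u_1 = 19, u_2 = 29, u_3 = 13, u_4 = 21, u_5 = 17, u_6 = 41, u_7 = 29.
Since u_7 = u_2 = 29, the sequence is eventually periodic: after a pre-period of length 2 it cycles with period 5.

5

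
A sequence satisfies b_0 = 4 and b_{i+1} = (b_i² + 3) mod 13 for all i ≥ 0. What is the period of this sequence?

5

b_0 = 4, b_1 = 6, b_2 = 0, b_3 = 3, b_4 = 12, b_5 = 4.
The sequence repeats with period 5.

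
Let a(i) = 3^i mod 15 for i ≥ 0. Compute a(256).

Computing terms: a(0) = 1; a(1) = 3; a(2) = 9; a(3) = 12; a(4) = 6; a(5) = 3.
Since a(5) = a(1) = 3, the sequence is eventually periodic: after a pre-period of length 1 it cycles with period 4.
For i ≥ 1, a(i) depends only on (i - 1) mod 4. (256 - 1) mod 4 = 3, so a(256) = a(4) = 6.

6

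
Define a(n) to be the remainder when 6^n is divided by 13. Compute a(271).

7

a(1) = 6; a(2) = 10; a(3) = 8; a(4) = 9; a(5) = 2; a(6) = 12; a(7) = 7; a(8) = 3; a(9) = 5; a(10) = 4; a(11) = 11; a(12) = 1; a(13) = 6.
Since a(13) = a(1) = 6, the sequence is periodic with period 12.
So a(271) = a(1 + ((271-1) mod 12)) = a(7) = 7.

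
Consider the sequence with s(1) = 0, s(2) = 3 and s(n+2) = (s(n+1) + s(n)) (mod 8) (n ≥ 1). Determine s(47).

s(1) = 0, s(2) = 3, s(3) = 3, s(4) = 6, s(5) = 1, s(6) = 7, s(7) = 0, s(8) = 7, s(9) = 7, s(10) = 6, s(11) = 5, s(12) = 3, s(13) = 0, s(14) = 3.
Since (s(13), s(14)) = (s(1), s(2)) = (0, 3) (two consecutive terms determine the rest), the sequence is periodic with period 12.
(47 - 1) mod 12 = 10, so s(47) = s(11) = 5.

5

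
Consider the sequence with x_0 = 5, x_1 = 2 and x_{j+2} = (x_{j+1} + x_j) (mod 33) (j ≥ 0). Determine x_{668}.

x_0 = 5, x_1 = 2, x_2 = 7, x_3 = 9, x_4 = 16, x_5 = 25, x_6 = 8, x_7 = 0, x_8 = 8, x_9 = 8, x_{10} = 16, x_{11} = 24, x_{12} = 7, x_{13} = 31, x_{14} = 5, x_{15} = 3, x_{16} = 8, x_{17} = 11, x_{18} = 19, x_{19} = 30, x_{20} = 16, x_{21} = 13, x_{22} = 29, x_{23} = 9, x_{24} = 5, x_{25} = 14, x_{26} = 19, x_{27} = 0, x_{28} = 19, x_{29} = 19, x_{30} = 5, x_{31} = 24, x_{32} = 29, x_{33} = 20, x_{34} = 16, x_{35} = 3, x_{36} = 19, x_{37} = 22, x_{38} = 8, x_{39} = 30, x_{40} = 5, x_{41} = 2.
Since (x_{40}, x_{41}) = (x_0, x_1) = (5, 2) (two consecutive terms determine the rest), the sequence is periodic with period 40.
(668 - 0) mod 40 = 28, so x_{668} = x_{28} = 19.

19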